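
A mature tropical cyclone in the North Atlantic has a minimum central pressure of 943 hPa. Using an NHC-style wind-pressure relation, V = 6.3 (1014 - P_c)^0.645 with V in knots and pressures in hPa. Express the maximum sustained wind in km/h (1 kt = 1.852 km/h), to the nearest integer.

182 km/h

ΔP = 1014 − 943 = 71 hPa.
V ≈ 6.3 × 71^0.645 = 6.3 × 15.634 ≈ 98.492 kt.
98.492 × 1.852 ≈ 182.41 km/h → 182 km/h.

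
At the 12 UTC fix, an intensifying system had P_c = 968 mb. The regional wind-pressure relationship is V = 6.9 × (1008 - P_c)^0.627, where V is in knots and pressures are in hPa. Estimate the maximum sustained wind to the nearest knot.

ΔP = 1008 − 968 = 40 mb.
40^0.627 ≈ 10.104.
V ≈ 6.9 × 10.104 ≈ 69.7 kt.

70 kt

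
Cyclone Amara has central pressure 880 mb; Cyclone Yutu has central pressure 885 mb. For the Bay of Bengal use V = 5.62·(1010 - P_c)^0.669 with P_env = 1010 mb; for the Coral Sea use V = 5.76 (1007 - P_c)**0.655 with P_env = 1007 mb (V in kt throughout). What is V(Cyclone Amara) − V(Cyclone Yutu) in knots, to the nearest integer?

Cyclone Amara: ΔP = 130; V ≈ 5.62 × 130^0.669 ≈ 145.87 kt.
Cyclone Yutu: ΔP = 122; V ≈ 5.76 × 122^0.655 ≈ 133.96 kt.
Difference ≈ 145.87 − 133.96 = 11.91 → 12 kt.

12 kt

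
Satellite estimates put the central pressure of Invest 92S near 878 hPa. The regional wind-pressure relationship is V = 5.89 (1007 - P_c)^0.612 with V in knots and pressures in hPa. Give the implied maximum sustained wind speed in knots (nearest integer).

ΔP = 1007 − 878 = 129 hPa.
129^0.612 ≈ 19.574.
V ≈ 5.89 × 19.574 ≈ 115.3 kt.

115 kt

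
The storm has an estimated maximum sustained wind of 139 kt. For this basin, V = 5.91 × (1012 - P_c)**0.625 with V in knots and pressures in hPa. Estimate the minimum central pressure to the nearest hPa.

ΔP = (V / 5.91)^(1/0.625) = (139/5.91)^1.600.
139/5.91 = 23.519; 23.519^1.600 ≈ 156.42 hPa.
P_c = 1012 − 156.42 = 855.58 ≈ 856 hPa.

856 hPa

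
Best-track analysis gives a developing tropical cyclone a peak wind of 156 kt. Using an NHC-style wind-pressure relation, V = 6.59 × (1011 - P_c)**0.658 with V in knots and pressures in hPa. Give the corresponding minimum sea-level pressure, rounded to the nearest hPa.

ΔP = (V / 6.59)^(1/0.658) = (156/6.59)^1.520.
156/6.59 = 23.672; 23.672^1.520 ≈ 122.61 hPa.
P_c = 1011 − 122.61 = 888.39 ≈ 888 hPa.

888 hPa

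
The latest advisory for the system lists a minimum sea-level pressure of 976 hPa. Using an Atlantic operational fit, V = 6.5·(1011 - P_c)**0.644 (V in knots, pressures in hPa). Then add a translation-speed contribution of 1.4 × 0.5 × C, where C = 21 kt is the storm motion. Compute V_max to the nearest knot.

ΔP = 1011 − 976 = 35 hPa.
35^0.644 ≈ 9.871.
V ≈ 6.5 × 9.871 ≈ 64.2 kt.
Translation term: 1.4 × 0.5 × 21 = 14.7 kt.
Corrected V ≈ 78.9 kt → 79 kt.

79 kt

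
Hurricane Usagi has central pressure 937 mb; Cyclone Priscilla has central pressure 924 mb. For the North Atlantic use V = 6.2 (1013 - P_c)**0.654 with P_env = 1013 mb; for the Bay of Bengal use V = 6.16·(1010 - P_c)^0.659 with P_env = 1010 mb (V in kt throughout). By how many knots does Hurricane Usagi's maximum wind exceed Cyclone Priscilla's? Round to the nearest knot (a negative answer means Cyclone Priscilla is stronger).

-11 kt

Hurricane Usagi: ΔP = 76; V ≈ 6.2 × 76^0.654 ≈ 105.30 kt.
Cyclone Priscilla: ΔP = 86; V ≈ 6.16 × 86^0.659 ≈ 115.99 kt.
Difference ≈ 105.30 − 115.99 = -10.69 → -11 kt.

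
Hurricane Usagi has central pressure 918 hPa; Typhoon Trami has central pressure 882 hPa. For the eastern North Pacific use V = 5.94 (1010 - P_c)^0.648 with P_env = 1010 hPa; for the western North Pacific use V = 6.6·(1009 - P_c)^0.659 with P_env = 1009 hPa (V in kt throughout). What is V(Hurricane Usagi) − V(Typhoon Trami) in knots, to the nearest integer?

-49 kt

Hurricane Usagi: ΔP = 92; V ≈ 5.94 × 92^0.648 ≈ 111.26 kt.
Typhoon Trami: ΔP = 127; V ≈ 6.6 × 127^0.659 ≈ 160.68 kt.
Difference ≈ 111.26 − 160.68 = -49.42 → -49 kt.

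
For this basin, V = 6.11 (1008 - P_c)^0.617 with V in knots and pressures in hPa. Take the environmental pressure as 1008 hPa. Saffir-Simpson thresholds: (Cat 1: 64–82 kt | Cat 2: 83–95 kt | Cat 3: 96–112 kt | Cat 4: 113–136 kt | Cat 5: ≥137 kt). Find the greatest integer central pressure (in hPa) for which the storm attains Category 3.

921 hPa

Category 3 begins at V = 96 kt.
Required ΔP = (96/6.11)^(1/0.617) = 15.712^1.621 ≈ 86.85 hPa.
P_c ≤ 1008 − 86.85 = 921.15, so the highest integer P_c is 921 hPa.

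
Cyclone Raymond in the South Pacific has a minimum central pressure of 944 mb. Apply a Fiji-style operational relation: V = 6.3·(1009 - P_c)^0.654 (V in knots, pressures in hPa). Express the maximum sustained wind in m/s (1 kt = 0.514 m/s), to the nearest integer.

50 m/s

ΔP = 1009 − 944 = 65 mb.
V ≈ 6.3 × 65^0.654 = 6.3 × 15.334 ≈ 96.602 kt.
96.602 × 0.514 ≈ 49.65 m/s → 50 m/s.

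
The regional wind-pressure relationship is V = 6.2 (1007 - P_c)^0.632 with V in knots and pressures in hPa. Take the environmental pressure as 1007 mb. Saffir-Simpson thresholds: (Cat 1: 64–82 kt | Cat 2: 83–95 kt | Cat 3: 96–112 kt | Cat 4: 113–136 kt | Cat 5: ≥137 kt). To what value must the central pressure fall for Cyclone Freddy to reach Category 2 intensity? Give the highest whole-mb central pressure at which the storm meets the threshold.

Category 2 begins at V = 83 kt.
Required ΔP = (83/6.2)^(1/0.632) = 13.387^1.582 ≈ 60.64 mb.
P_c ≤ 1007 − 60.64 = 946.36, so the highest integer P_c is 946 mb.

946 mb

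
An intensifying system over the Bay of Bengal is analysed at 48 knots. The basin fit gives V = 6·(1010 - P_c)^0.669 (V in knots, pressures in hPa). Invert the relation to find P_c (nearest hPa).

ΔP = (V / 6)^(1/0.669) = (48/6)^1.495.
48/6 = 8.000; 8.000^1.495 ≈ 22.38 hPa.
P_c = 1010 − 22.38 = 987.62 ≈ 988 hPa.

988 hPa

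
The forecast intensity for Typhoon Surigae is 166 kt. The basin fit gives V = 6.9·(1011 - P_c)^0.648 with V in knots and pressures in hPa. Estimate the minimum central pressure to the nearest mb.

ΔP = (V / 6.9)^(1/0.648) = (166/6.9)^1.543.
166/6.9 = 24.058; 24.058^1.543 ≈ 135.39 mb.
P_c = 1011 − 135.39 = 875.61 ≈ 876 mb.

876 mb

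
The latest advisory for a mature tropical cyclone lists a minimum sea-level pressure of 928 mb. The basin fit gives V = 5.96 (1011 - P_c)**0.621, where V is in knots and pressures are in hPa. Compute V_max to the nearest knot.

93 kt

ΔP = 1011 − 928 = 83 mb.
83^0.621 ≈ 15.551.
V ≈ 5.96 × 15.551 ≈ 92.7 kt.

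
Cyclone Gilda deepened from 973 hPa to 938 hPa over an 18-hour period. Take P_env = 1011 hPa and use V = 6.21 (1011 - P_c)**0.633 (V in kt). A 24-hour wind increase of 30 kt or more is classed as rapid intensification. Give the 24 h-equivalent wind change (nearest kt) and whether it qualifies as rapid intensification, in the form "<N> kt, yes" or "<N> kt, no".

42 kt, yes

V₁: ΔP = 38, V ≈ 6.21 × 38^0.633 ≈ 62.10 kt.
V₂: ΔP = 73, V ≈ 6.21 × 73^0.633 ≈ 93.88 kt.
ΔV over 18 h = 31.78 kt → 24 h equivalent = 31.78 × 24/18 ≈ 42.37 kt.
42 kt ≥ 30 kt ⇒ rapid intensification.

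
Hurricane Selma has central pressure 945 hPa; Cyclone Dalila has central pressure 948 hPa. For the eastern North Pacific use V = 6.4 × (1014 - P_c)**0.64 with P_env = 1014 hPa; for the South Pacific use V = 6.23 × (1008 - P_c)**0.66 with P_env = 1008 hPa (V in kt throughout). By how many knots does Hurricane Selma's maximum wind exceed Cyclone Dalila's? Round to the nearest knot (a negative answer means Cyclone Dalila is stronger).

Hurricane Selma: ΔP = 69; V ≈ 6.4 × 69^0.64 ≈ 96.17 kt.
Cyclone Dalila: ΔP = 60; V ≈ 6.23 × 60^0.66 ≈ 92.91 kt.
Difference ≈ 96.17 − 92.91 = 3.26 → 3 kt.

3 kt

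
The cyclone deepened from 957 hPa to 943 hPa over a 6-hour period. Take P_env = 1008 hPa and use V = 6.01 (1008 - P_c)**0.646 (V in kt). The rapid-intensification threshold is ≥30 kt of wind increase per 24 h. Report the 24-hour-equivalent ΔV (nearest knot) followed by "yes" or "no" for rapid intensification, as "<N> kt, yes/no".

V₁: ΔP = 51, V ≈ 6.01 × 51^0.646 ≈ 76.20 kt.
V₂: ΔP = 65, V ≈ 6.01 × 65^0.646 ≈ 89.13 kt.
ΔV over 6 h = 12.93 kt → 24 h equivalent = 12.93 × 24/6 ≈ 51.72 kt.
52 kt ≥ 30 kt ⇒ rapid intensification.

52 kt, yes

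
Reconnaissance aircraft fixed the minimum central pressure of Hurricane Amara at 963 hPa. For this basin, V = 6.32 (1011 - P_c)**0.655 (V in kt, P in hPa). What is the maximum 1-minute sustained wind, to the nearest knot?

ΔP = 1011 − 963 = 48 hPa.
48^0.655 ≈ 12.624.
V ≈ 6.32 × 12.624 ≈ 79.8 kt.

80 kt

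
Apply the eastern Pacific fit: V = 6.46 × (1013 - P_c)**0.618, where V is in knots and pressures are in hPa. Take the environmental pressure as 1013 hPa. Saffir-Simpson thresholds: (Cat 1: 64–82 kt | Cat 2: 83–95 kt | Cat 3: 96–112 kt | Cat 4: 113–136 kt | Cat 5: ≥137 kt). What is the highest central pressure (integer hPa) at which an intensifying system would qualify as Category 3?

Category 3 begins at V = 96 kt.
Required ΔP = (96/6.46)^(1/0.618) = 14.861^1.618 ≈ 78.80 hPa.
P_c ≤ 1013 − 78.80 = 934.20, so the highest integer P_c is 934 hPa.

934 hPa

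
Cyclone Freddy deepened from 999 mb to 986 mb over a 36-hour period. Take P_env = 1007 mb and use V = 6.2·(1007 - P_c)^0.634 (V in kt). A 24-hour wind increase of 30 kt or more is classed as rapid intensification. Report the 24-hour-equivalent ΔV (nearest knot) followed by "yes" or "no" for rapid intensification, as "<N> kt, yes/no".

V₁: ΔP = 8, V ≈ 6.2 × 8^0.634 ≈ 23.17 kt.
V₂: ΔP = 21, V ≈ 6.2 × 21^0.634 ≈ 42.72 kt.
ΔV over 36 h = 19.55 kt → 24 h equivalent = 19.55 × 24/36 ≈ 13.03 kt.
13 kt < 30 kt ⇒ not rapid intensification.

13 kt, no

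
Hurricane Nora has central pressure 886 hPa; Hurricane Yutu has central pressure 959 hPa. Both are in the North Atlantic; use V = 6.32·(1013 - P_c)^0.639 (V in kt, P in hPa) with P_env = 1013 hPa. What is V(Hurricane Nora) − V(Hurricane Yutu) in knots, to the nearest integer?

Hurricane Nora: ΔP = 127; V ≈ 6.32 × 127^0.639 ≈ 139.65 kt.
Hurricane Yutu: ΔP = 54; V ≈ 6.32 × 54^0.639 ≈ 80.86 kt.
Difference ≈ 139.65 − 80.86 = 58.79 → 59 kt.

59 kt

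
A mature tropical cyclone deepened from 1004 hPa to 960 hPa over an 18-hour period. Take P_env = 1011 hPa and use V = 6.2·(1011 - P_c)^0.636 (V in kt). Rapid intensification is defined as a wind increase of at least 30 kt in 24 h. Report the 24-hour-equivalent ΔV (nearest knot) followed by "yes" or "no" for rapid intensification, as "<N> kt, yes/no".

72 kt, yes

V₁: ΔP = 7, V ≈ 6.2 × 7^0.636 ≈ 21.37 kt.
V₂: ΔP = 51, V ≈ 6.2 × 51^0.636 ≈ 75.58 kt.
ΔV over 18 h = 54.21 kt → 24 h equivalent = 54.21 × 24/18 ≈ 72.28 kt.
72 kt ≥ 30 kt ⇒ rapid intensification.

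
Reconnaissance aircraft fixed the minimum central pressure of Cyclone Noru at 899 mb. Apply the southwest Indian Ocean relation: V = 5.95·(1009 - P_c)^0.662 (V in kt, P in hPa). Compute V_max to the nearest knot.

ΔP = 1009 − 899 = 110 mb.
110^0.662 ≈ 22.460.
V ≈ 5.95 × 22.460 ≈ 133.6 kt.

134 kt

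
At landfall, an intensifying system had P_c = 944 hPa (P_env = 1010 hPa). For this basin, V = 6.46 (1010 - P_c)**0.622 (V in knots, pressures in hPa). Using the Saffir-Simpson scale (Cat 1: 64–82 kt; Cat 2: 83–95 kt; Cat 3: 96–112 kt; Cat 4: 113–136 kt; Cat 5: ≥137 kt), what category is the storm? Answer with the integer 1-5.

ΔP = 1010 − 944 = 66 hPa.
V ≈ 6.46 × 66^0.622 = 6.46 × 13.54 ≈ 87 kt.
87 kt falls in the Category 2 band.

2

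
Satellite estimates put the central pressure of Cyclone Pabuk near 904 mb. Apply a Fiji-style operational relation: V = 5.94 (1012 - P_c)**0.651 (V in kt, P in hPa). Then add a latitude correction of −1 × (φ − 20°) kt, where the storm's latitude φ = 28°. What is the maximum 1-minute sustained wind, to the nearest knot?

117 kt

ΔP = 1012 − 904 = 108 mb.
108^0.651 ≈ 21.075.
V ≈ 5.94 × 21.075 ≈ 125.2 kt.
Latitude correction: −1 × (28 − 20) = -8 kt.
Corrected V ≈ 117.2 kt → 117 kt.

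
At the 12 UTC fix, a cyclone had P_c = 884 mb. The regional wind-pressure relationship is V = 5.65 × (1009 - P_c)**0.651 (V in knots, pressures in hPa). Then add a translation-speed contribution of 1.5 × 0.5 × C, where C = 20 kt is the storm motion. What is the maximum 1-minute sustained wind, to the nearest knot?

ΔP = 1009 − 884 = 125 mb.
125^0.651 ≈ 23.179.
V ≈ 5.65 × 23.179 ≈ 131.0 kt.
Translation term: 1.5 × 0.5 × 20 = 15 kt.
Corrected V ≈ 146 kt → 146 kt.

146 kt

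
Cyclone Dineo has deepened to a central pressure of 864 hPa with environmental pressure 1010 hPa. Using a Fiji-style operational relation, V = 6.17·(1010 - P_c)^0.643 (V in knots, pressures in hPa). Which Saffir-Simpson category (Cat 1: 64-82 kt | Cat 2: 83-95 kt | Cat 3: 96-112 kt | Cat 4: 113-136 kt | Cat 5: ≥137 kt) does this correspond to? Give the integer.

ΔP = 1010 − 864 = 146 hPa.
V ≈ 6.17 × 146^0.643 = 6.17 × 24.64 ≈ 152 kt.
152 kt falls in the Category 5 band.

5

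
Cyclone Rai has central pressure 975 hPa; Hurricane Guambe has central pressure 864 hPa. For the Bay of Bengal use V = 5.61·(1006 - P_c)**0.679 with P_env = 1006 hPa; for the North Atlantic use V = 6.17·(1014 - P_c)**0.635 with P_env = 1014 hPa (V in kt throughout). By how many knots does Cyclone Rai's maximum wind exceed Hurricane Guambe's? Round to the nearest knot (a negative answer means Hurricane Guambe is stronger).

Cyclone Rai: ΔP = 31; V ≈ 5.61 × 31^0.679 ≈ 57.76 kt.
Hurricane Guambe: ΔP = 150; V ≈ 6.17 × 150^0.635 ≈ 148.63 kt.
Difference ≈ 57.76 − 148.63 = -90.87 → -91 kt.

-91 kt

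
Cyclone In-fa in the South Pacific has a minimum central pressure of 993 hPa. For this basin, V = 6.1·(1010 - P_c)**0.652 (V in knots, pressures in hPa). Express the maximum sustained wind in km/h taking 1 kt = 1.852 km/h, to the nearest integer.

72 km/h

ΔP = 1010 − 993 = 17 hPa.
V ≈ 6.1 × 17^0.652 = 6.1 × 6.342 ≈ 38.689 kt.
38.689 × 1.852 ≈ 71.65 km/h → 72 km/h.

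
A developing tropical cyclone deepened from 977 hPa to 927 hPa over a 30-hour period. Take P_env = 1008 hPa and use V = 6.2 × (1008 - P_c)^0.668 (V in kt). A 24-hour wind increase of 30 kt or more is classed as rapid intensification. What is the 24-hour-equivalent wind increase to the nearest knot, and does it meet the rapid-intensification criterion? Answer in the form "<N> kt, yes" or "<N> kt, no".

44 kt, yes

V₁: ΔP = 31, V ≈ 6.2 × 31^0.668 ≈ 61.46 kt.
V₂: ΔP = 81, V ≈ 6.2 × 81^0.668 ≈ 116.75 kt.
ΔV over 30 h = 55.29 kt → 24 h equivalent = 55.29 × 24/30 ≈ 44.23 kt.
44 kt ≥ 30 kt ⇒ rapid intensification.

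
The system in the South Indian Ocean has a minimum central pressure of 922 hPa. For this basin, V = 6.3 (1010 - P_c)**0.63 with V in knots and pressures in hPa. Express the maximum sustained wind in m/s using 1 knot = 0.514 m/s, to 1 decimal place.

ΔP = 1010 − 922 = 88 hPa.
V ≈ 6.3 × 88^0.63 = 6.3 × 16.789 ≈ 105.771 kt.
105.771 × 0.514 ≈ 54.37 m/s → 54.4 m/s.

54.4 m/s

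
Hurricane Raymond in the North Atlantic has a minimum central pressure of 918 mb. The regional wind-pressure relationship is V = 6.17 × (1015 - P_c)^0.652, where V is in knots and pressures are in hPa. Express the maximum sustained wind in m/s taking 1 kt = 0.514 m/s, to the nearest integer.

ΔP = 1015 − 918 = 97 mb.
V ≈ 6.17 × 97^0.652 = 6.17 × 19.741 ≈ 121.804 kt.
121.804 × 0.514 ≈ 62.61 m/s → 63 m/s.

63 m/s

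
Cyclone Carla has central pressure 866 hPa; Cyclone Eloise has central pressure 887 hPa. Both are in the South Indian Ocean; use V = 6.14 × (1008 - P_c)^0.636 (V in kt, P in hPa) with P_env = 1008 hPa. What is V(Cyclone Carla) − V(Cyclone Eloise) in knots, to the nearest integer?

Cyclone Carla: ΔP = 142; V ≈ 6.14 × 142^0.636 ≈ 143.56 kt.
Cyclone Eloise: ΔP = 121; V ≈ 6.14 × 121^0.636 ≈ 129.66 kt.
Difference ≈ 143.56 − 129.66 = 13.90 → 14 kt.

14 kt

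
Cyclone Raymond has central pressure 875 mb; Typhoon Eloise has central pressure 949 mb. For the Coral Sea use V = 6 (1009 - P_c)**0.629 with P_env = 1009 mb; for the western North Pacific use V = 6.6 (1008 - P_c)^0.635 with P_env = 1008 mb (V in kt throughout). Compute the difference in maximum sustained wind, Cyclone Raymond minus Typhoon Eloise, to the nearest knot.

43 kt

Cyclone Raymond: ΔP = 134; V ≈ 6 × 134^0.629 ≈ 130.65 kt.
Typhoon Eloise: ΔP = 59; V ≈ 6.6 × 59^0.635 ≈ 87.91 kt.
Difference ≈ 130.65 − 87.91 = 42.74 → 43 kt.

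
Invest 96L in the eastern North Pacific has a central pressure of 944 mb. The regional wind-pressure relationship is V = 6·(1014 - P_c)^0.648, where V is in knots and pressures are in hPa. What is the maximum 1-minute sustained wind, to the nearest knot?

94 kt

ΔP = 1014 − 944 = 70 mb.
70^0.648 ≈ 15.690.
V ≈ 6 × 15.690 ≈ 94.1 kt.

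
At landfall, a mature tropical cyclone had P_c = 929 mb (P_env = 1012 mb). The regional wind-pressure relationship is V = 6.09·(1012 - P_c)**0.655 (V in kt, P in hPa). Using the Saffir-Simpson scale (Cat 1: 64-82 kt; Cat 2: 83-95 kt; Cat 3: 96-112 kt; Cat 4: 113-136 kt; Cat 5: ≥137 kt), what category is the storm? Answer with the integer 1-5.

ΔP = 1012 − 929 = 83 mb.
V ≈ 6.09 × 83^0.655 = 6.09 × 18.07 ≈ 110 kt.
110 kt falls in the Category 3 band.

3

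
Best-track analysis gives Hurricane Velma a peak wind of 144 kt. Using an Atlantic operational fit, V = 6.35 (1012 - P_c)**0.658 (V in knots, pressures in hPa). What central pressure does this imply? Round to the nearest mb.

897 mb

ΔP = (V / 6.35)^(1/0.658) = (144/6.35)^1.520.
144/6.35 = 22.677; 22.677^1.520 ≈ 114.86 mb.
P_c = 1012 − 114.86 = 897.14 ≈ 897 mb.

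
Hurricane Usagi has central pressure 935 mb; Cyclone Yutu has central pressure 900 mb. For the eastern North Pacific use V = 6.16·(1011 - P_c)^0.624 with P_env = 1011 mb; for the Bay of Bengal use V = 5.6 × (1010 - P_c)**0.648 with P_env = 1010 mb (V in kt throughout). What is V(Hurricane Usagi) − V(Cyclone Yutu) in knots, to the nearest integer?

-26 kt

Hurricane Usagi: ΔP = 76; V ≈ 6.16 × 76^0.624 ≈ 91.88 kt.
Cyclone Yutu: ΔP = 110; V ≈ 5.6 × 110^0.648 ≈ 117.76 kt.
Difference ≈ 91.88 − 117.76 = -25.88 → -26 kt.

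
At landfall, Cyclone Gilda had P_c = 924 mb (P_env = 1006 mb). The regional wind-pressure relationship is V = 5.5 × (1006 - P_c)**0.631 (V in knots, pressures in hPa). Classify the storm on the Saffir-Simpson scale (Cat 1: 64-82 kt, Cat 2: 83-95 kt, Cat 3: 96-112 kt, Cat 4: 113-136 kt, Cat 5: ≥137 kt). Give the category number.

2

ΔP = 1006 − 924 = 82 mb.
V ≈ 5.5 × 82^0.631 = 5.5 × 16.13 ≈ 89 kt.
89 kt falls in the Category 2 band.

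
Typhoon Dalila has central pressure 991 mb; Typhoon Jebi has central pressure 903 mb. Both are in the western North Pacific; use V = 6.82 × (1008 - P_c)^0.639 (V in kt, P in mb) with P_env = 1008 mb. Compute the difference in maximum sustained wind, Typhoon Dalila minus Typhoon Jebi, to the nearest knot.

Typhoon Dalila: ΔP = 17; V ≈ 6.82 × 17^0.639 ≈ 41.69 kt.
Typhoon Jebi: ΔP = 105; V ≈ 6.82 × 105^0.639 ≈ 133.45 kt.
Difference ≈ 41.69 − 133.45 = -91.76 → -92 kt.

-92 kt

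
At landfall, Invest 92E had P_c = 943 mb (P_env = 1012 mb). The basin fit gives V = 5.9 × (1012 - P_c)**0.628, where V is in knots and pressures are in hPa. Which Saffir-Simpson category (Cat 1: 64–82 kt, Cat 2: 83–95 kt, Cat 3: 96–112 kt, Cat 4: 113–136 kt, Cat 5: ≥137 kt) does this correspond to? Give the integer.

2

ΔP = 1012 − 943 = 69 mb.
V ≈ 5.9 × 69^0.628 = 5.9 × 14.28 ≈ 84 kt.
84 kt falls in the Category 2 band.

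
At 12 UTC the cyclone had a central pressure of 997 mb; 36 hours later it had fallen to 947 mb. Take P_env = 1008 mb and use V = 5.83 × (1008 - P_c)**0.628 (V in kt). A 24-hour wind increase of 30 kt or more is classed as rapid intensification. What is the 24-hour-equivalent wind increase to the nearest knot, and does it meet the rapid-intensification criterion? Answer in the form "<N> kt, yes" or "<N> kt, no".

34 kt, yes

V₁: ΔP = 11, V ≈ 5.83 × 11^0.628 ≈ 26.28 kt.
V₂: ΔP = 61, V ≈ 5.83 × 61^0.628 ≈ 77.06 kt.
ΔV over 36 h = 50.78 kt → 24 h equivalent = 50.78 × 24/36 ≈ 33.85 kt.
34 kt ≥ 30 kt ⇒ rapid intensification.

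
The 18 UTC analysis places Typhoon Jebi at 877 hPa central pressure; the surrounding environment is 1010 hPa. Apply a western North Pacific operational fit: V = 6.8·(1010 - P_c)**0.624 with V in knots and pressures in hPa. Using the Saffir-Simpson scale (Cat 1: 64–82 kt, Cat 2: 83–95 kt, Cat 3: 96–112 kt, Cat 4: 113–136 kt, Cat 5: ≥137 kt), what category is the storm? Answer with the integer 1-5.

5

ΔP = 1010 − 877 = 133 hPa.
V ≈ 6.8 × 133^0.624 = 6.8 × 21.15 ≈ 144 kt.
144 kt falls in the Category 5 band.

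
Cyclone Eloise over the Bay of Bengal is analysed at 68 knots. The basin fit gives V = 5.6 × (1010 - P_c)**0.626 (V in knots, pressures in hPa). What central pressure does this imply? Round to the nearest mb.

956 mb

ΔP = (V / 5.6)^(1/0.626) = (68/5.6)^1.597.
68/5.6 = 12.143; 12.143^1.597 ≈ 53.97 mb.
P_c = 1010 − 53.97 = 956.03 ≈ 956 mb.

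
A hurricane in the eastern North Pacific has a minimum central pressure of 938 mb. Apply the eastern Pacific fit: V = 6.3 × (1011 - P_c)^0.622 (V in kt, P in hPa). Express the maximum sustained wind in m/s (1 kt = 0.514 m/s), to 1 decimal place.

46.7 m/s

ΔP = 1011 − 938 = 73 mb.
V ≈ 6.3 × 73^0.622 = 6.3 × 14.421 ≈ 90.851 kt.
90.851 × 0.514 ≈ 46.70 m/s → 46.7 m/s.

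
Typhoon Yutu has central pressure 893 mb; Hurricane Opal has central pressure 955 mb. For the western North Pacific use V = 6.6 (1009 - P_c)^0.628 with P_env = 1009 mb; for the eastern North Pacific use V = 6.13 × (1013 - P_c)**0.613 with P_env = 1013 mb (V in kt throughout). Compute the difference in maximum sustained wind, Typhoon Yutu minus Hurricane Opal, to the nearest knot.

Typhoon Yutu: ΔP = 116; V ≈ 6.6 × 116^0.628 ≈ 130.62 kt.
Hurricane Opal: ΔP = 58; V ≈ 6.13 × 58^0.613 ≈ 73.87 kt.
Difference ≈ 130.62 − 73.87 = 56.75 → 57 kt.

57 kt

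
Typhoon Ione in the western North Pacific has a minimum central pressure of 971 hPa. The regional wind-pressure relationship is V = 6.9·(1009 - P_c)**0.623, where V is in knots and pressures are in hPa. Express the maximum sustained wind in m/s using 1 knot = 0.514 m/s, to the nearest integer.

ΔP = 1009 − 971 = 38 hPa.
V ≈ 6.9 × 38^0.623 = 6.9 × 9.643 ≈ 66.536 kt.
66.536 × 0.514 ≈ 34.20 m/s → 34 m/s.

34 m/s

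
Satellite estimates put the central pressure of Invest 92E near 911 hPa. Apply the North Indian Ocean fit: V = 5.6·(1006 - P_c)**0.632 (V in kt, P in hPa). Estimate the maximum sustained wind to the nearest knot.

100 kt

ΔP = 1006 − 911 = 95 hPa.
95^0.632 ≈ 17.780.
V ≈ 5.6 × 17.780 ≈ 99.6 kt.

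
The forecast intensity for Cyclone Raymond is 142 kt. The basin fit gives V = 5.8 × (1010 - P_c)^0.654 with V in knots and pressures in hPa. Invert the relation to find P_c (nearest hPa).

877 hPa

ΔP = (V / 5.8)^(1/0.654) = (142/5.8)^1.529.
142/5.8 = 24.483; 24.483^1.529 ≈ 132.94 hPa.
P_c = 1010 − 132.94 = 877.06 ≈ 877 hPa.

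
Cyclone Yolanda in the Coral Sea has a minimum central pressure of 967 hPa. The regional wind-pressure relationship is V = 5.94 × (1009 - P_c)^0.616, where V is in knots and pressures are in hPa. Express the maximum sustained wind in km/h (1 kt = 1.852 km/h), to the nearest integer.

ΔP = 1009 − 967 = 42 hPa.
V ≈ 5.94 × 42^0.616 = 5.94 × 9.998 ≈ 59.389 kt.
59.389 × 1.852 ≈ 109.99 km/h → 110 km/h.

110 km/h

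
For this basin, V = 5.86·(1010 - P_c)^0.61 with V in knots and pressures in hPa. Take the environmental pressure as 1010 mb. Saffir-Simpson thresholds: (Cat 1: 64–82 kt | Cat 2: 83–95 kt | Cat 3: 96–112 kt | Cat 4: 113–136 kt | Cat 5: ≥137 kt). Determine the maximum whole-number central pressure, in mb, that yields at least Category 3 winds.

912 mb

Category 3 begins at V = 96 kt.
Required ΔP = (96/5.86)^(1/0.61) = 16.382^1.639 ≈ 97.90 mb.
P_c ≤ 1010 − 97.90 = 912.10, so the highest integer P_c is 912 mb.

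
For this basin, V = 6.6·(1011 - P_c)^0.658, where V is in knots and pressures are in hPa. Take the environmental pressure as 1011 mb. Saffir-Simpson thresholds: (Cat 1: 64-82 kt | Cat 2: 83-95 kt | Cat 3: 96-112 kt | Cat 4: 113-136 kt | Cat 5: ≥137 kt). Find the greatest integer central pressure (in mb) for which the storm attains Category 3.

952 mb

Category 3 begins at V = 96 kt.
Required ΔP = (96/6.6)^(1/0.658) = 14.545^1.520 ≈ 58.49 mb.
P_c ≤ 1011 − 58.49 = 952.51, so the highest integer P_c is 952 mb.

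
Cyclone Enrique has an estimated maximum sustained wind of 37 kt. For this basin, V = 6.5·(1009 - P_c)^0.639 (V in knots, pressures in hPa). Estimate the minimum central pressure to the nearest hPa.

ΔP = (V / 6.5)^(1/0.639) = (37/6.5)^1.565.
37/6.5 = 5.692; 5.692^1.565 ≈ 15.20 hPa.
P_c = 1009 − 15.20 = 993.80 ≈ 994 hPa.

994 hPa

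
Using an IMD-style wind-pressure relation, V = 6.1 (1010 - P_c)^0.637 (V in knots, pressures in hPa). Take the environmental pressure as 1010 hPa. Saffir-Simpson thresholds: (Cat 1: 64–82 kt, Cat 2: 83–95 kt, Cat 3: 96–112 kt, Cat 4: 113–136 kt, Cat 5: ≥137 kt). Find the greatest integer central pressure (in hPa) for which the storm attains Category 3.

934 hPa

Category 3 begins at V = 96 kt.
Required ΔP = (96/6.1)^(1/0.637) = 15.738^1.570 ≈ 75.69 hPa.
P_c ≤ 1010 − 75.69 = 934.31, so the highest integer P_c is 934 hPa.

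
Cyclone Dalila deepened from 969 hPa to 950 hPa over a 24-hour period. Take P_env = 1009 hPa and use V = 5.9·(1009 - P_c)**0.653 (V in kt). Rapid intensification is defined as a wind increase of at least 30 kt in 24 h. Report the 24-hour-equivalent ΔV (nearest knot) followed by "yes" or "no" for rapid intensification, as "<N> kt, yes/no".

V₁: ΔP = 40, V ≈ 5.9 × 40^0.653 ≈ 65.61 kt.
V₂: ΔP = 59, V ≈ 5.9 × 59^0.653 ≈ 84.57 kt.
ΔV over 24 h = 18.96 kt → 24 h equivalent = 18.96 × 24/24 ≈ 18.96 kt.
19 kt < 30 kt ⇒ not rapid intensification.

19 kt, no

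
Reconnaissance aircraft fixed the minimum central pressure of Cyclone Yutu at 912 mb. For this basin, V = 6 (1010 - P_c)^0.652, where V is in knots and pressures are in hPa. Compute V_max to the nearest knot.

ΔP = 1010 − 912 = 98 mb.
98^0.652 ≈ 19.874.
V ≈ 6 × 19.874 ≈ 119.2 kt.

119 kt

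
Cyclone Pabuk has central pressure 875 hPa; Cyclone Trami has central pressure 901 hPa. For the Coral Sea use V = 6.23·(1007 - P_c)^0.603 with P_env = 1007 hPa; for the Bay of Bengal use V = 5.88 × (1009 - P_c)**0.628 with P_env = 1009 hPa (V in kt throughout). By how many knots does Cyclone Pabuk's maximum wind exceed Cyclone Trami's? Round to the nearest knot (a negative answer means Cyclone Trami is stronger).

Cyclone Pabuk: ΔP = 132; V ≈ 6.23 × 132^0.603 ≈ 118.36 kt.
Cyclone Trami: ΔP = 108; V ≈ 5.88 × 108^0.628 ≈ 111.27 kt.
Difference ≈ 118.36 − 111.27 = 7.09 → 7 kt.

7 kt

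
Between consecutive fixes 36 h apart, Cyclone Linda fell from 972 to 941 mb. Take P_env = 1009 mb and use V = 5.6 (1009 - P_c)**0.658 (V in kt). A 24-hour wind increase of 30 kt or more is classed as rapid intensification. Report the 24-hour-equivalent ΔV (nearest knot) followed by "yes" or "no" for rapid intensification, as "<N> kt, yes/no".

20 kt, no

V₁: ΔP = 37, V ≈ 5.6 × 37^0.658 ≈ 60.26 kt.
V₂: ΔP = 68, V ≈ 5.6 × 68^0.658 ≈ 89.95 kt.
ΔV over 36 h = 29.69 kt → 24 h equivalent = 29.69 × 24/36 ≈ 19.79 kt.
20 kt < 30 kt ⇒ not rapid intensification.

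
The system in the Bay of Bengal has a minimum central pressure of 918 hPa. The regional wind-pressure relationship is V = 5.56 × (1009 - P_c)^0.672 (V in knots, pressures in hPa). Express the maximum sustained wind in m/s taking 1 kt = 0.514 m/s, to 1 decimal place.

59.2 m/s

ΔP = 1009 − 918 = 91 hPa.
V ≈ 5.56 × 91^0.672 = 5.56 × 20.724 ≈ 115.226 kt.
115.226 × 0.514 ≈ 59.23 m/s → 59.2 m/s.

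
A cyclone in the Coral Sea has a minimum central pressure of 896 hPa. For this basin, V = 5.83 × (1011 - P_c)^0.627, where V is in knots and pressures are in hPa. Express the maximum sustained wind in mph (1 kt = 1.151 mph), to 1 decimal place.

ΔP = 1011 − 896 = 115 hPa.
V ≈ 5.83 × 115^0.627 = 5.83 × 19.591 ≈ 114.216 kt.
114.216 × 1.151 ≈ 131.46 mph → 131.5 mph.

131.5 mph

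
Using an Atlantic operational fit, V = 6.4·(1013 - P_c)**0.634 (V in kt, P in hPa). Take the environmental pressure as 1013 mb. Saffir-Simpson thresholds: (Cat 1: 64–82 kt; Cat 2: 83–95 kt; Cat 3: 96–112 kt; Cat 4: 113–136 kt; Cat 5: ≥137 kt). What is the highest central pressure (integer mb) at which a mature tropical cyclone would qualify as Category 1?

975 mb

Category 1 begins at V = 64 kt.
Required ΔP = (64/6.4)^(1/0.634) = 10.000^1.577 ≈ 37.78 mb.
P_c ≤ 1013 − 37.78 = 975.22, so the highest integer P_c is 975 mb.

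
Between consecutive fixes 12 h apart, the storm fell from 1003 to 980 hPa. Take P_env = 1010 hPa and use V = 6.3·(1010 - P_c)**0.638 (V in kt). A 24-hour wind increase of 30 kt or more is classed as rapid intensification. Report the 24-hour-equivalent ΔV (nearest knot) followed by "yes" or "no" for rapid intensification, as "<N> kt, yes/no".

V₁: ΔP = 7, V ≈ 6.3 × 7^0.638 ≈ 21.80 kt.
V₂: ΔP = 30, V ≈ 6.3 × 30^0.638 ≈ 55.18 kt.
ΔV over 12 h = 33.38 kt → 24 h equivalent = 33.38 × 24/12 ≈ 66.76 kt.
67 kt ≥ 30 kt ⇒ rapid intensification.

67 kt, yes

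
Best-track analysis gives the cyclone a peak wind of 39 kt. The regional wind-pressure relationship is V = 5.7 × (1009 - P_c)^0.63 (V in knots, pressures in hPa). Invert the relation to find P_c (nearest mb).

988 mb

ΔP = (V / 5.7)^(1/0.63) = (39/5.7)^1.587.
39/5.7 = 6.842; 6.842^1.587 ≈ 21.17 mb.
P_c = 1009 − 21.17 = 987.83 ≈ 988 mb.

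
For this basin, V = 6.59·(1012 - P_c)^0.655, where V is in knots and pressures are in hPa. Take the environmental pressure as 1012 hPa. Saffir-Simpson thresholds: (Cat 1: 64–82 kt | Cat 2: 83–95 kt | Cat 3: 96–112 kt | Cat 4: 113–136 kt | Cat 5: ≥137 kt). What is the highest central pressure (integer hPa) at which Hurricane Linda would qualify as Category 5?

909 hPa

Category 5 begins at V = 137 kt.
Required ΔP = (137/6.59)^(1/0.655) = 20.789^1.527 ≈ 102.79 hPa.
P_c ≤ 1012 − 102.79 = 909.21, so the highest integer P_c is 909 hPa.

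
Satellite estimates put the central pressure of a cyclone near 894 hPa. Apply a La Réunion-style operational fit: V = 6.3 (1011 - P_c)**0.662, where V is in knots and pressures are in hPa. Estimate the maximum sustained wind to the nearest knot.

147 kt

ΔP = 1011 − 894 = 117 hPa.
117^0.662 ≈ 23.396.
V ≈ 6.3 × 23.396 ≈ 147.4 kt.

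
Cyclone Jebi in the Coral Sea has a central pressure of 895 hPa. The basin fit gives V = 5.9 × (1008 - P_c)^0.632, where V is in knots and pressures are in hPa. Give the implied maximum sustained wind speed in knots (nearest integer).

ΔP = 1008 − 895 = 113 hPa.
113^0.632 ≈ 19.840.
V ≈ 5.9 × 19.840 ≈ 117.1 kt.

117 kt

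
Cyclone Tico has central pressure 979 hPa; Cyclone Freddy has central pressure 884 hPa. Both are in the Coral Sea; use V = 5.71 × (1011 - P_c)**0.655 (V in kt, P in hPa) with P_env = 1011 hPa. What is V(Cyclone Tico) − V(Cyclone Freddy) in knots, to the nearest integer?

-81 kt

Cyclone Tico: ΔP = 32; V ≈ 5.71 × 32^0.655 ≈ 55.27 kt.
Cyclone Freddy: ΔP = 127; V ≈ 5.71 × 127^0.655 ≈ 136.34 kt.
Difference ≈ 55.27 − 136.34 = -81.07 → -81 kt.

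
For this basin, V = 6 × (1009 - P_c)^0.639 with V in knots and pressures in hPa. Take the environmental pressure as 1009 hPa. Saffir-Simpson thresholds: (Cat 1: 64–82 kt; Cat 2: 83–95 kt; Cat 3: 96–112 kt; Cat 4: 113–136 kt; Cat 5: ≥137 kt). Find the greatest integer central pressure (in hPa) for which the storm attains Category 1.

Category 1 begins at V = 64 kt.
Required ΔP = (64/6)^(1/0.639) = 10.667^1.565 ≈ 40.63 hPa.
P_c ≤ 1009 − 40.63 = 968.37, so the highest integer P_c is 968 hPa.

968 hPa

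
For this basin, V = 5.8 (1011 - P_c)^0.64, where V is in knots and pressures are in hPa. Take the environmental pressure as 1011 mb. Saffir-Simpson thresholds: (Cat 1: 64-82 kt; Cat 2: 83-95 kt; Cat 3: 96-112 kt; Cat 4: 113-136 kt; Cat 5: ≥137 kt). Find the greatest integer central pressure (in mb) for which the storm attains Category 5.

871 mb

Category 5 begins at V = 137 kt.
Required ΔP = (137/5.8)^(1/0.64) = 23.621^1.562 ≈ 139.88 mb.
P_c ≤ 1011 − 139.88 = 871.12, so the highest integer P_c is 871 mb.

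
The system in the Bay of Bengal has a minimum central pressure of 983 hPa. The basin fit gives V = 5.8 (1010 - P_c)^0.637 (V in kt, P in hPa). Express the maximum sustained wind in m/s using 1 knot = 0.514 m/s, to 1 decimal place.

24.3 m/s

ΔP = 1010 − 983 = 27 hPa.
V ≈ 5.8 × 27^0.637 = 5.8 × 8.162 ≈ 47.338 kt.
47.338 × 0.514 ≈ 24.33 m/s → 24.3 m/s.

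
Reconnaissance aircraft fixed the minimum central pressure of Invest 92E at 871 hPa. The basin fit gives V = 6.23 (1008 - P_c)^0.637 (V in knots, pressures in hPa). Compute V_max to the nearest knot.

ΔP = 1008 − 871 = 137 hPa.
137^0.637 ≈ 22.966.
V ≈ 6.23 × 22.966 ≈ 143.1 kt.

143 kt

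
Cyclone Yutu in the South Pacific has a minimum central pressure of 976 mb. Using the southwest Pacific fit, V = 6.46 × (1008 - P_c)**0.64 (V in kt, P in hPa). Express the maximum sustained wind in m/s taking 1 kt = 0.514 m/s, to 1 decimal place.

30.5 m/s

ΔP = 1008 − 976 = 32 mb.
V ≈ 6.46 × 32^0.64 = 6.46 × 9.190 ≈ 59.365 kt.
59.365 × 0.514 ≈ 30.51 m/s → 30.5 m/s.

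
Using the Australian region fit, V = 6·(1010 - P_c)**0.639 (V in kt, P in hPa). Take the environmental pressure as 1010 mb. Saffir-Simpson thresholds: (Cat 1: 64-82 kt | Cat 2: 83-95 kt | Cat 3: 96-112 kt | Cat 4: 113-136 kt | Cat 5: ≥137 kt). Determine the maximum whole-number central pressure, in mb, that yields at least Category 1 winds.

Category 1 begins at V = 64 kt.
Required ΔP = (64/6)^(1/0.639) = 10.667^1.565 ≈ 40.63 mb.
P_c ≤ 1010 − 40.63 = 969.37, so the highest integer P_c is 969 mb.

969 mb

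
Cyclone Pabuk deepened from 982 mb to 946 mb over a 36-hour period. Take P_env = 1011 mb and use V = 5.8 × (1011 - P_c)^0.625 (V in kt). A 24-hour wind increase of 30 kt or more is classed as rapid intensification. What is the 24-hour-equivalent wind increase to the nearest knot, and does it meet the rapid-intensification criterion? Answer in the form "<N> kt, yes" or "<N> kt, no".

V₁: ΔP = 29, V ≈ 5.8 × 29^0.625 ≈ 47.58 kt.
V₂: ΔP = 65, V ≈ 5.8 × 65^0.625 ≈ 78.80 kt.
ΔV over 36 h = 31.22 kt → 24 h equivalent = 31.22 × 24/36 ≈ 20.81 kt.
21 kt < 30 kt ⇒ not rapid intensification.

21 kt, no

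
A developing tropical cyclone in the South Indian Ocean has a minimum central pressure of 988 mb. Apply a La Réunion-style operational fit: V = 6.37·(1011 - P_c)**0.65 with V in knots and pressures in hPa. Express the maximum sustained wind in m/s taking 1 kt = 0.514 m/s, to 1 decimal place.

25.1 m/s

ΔP = 1011 − 988 = 23 mb.
V ≈ 6.37 × 23^0.65 = 6.37 × 7.676 ≈ 48.895 kt.
48.895 × 0.514 ≈ 25.13 m/s → 25.1 m/s.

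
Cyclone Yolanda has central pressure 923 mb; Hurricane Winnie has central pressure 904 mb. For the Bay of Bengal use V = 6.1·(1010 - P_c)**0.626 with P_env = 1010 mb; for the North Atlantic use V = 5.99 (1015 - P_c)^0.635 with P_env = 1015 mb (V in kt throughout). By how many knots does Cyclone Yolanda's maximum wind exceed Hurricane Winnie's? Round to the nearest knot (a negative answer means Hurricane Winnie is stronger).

-19 kt

Cyclone Yolanda: ΔP = 87; V ≈ 6.1 × 87^0.626 ≈ 99.88 kt.
Hurricane Winnie: ΔP = 111; V ≈ 5.99 × 111^0.635 ≈ 119.18 kt.
Difference ≈ 99.88 − 119.18 = -19.30 → -19 kt.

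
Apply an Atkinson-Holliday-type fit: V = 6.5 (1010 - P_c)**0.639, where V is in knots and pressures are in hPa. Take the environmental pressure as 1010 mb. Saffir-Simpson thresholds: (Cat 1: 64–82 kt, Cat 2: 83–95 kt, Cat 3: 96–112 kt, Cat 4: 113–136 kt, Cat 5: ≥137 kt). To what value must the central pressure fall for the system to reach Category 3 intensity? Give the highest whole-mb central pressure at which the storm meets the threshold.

942 mb

Category 3 begins at V = 96 kt.
Required ΔP = (96/6.5)^(1/0.639) = 14.769^1.565 ≈ 67.61 mb.
P_c ≤ 1010 − 67.61 = 942.39, so the highest integer P_c is 942 mb.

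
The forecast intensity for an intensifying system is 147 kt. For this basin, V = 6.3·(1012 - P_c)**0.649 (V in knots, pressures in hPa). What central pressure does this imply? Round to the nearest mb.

884 mb

ΔP = (V / 6.3)^(1/0.649) = (147/6.3)^1.541.
147/6.3 = 23.333; 23.333^1.541 ≈ 128.18 mb.
P_c = 1012 − 128.18 = 883.82 ≈ 884 mb.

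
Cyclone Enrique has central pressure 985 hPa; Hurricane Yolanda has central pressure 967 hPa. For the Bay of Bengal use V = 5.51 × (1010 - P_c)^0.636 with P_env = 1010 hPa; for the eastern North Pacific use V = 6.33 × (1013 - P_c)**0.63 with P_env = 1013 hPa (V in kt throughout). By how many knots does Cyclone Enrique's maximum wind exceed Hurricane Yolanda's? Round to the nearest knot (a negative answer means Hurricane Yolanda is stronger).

Cyclone Enrique: ΔP = 25; V ≈ 5.51 × 25^0.636 ≈ 42.68 kt.
Hurricane Yolanda: ΔP = 46; V ≈ 6.33 × 46^0.63 ≈ 70.62 kt.
Difference ≈ 42.68 − 70.62 = -27.94 → -28 kt.

-28 kt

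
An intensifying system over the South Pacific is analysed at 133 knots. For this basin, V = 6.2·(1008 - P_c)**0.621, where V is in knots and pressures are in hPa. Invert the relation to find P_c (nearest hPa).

869 hPa

ΔP = (V / 6.2)^(1/0.621) = (133/6.2)^1.610.
133/6.2 = 21.452; 21.452^1.610 ≈ 139.33 hPa.
P_c = 1008 − 139.33 = 868.67 ≈ 869 hPa.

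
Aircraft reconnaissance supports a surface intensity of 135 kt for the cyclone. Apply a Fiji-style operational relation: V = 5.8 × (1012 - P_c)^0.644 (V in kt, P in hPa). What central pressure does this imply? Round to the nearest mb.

879 mb

ΔP = (V / 5.8)^(1/0.644) = (135/5.8)^1.553.
135/5.8 = 23.276; 23.276^1.553 ≈ 132.59 mb.
P_c = 1012 − 132.59 = 879.41 ≈ 879 mb.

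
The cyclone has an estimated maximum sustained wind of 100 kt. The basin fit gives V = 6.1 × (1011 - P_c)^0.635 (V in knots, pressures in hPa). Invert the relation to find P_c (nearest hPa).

ΔP = (V / 6.1)^(1/0.635) = (100/6.1)^1.575.
100/6.1 = 16.393; 16.393^1.575 ≈ 81.82 hPa.
P_c = 1011 − 81.82 = 929.18 ≈ 929 hPa.

929 hPa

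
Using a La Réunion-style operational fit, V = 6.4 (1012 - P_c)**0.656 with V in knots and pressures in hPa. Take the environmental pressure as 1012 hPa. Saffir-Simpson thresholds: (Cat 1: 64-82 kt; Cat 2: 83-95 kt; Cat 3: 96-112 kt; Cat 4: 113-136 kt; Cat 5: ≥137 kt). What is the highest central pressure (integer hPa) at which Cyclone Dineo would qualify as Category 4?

932 hPa

Category 4 begins at V = 113 kt.
Required ΔP = (113/6.4)^(1/0.656) = 17.656^1.524 ≈ 79.57 hPa.
P_c ≤ 1012 − 79.57 = 932.43, so the highest integer P_c is 932 hPa.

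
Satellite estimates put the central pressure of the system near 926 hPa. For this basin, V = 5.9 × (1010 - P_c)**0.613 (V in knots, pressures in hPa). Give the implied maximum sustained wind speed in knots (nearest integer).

89 kt

ΔP = 1010 − 926 = 84 hPa.
84^0.613 ≈ 15.121.
V ≈ 5.9 × 15.121 ≈ 89.2 kt.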